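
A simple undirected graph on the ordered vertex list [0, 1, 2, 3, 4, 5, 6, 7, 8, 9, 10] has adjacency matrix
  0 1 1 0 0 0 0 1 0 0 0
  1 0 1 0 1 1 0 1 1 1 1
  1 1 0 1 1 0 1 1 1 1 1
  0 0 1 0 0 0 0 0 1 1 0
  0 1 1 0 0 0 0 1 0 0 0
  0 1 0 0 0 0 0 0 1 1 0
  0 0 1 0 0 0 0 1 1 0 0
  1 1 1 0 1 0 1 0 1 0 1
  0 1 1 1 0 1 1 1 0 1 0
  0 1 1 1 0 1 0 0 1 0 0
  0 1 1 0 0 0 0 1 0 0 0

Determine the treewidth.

A width-3 tree decomposition is:
Bags: B1 = {1, 2, 7, 10}  B2 = {1, 2, 7, 8}  B3 = {1, 2, 8, 9}  B4 = {0, 1, 2, 7}  B5 = {2, 3, 8, 9}  B6 = {2, 6, 7, 8}  B7 = {1, 5, 8, 9}  B8 = {1, 2, 4, 7}
Tree: B1–B2, B2–B3, B2–B4, B3–B5, B2–B6, B3–B7, B4–B8
Every bag has size at most 4, so the width is 4 − 1 = 3 and tw(G) ≤ 3. For the lower bound, the 4 vertices {1, 2, 8, 9} are pairwise adjacent, and any tree decomposition puts a clique entirely inside one bag — forcing width ≥ 3. Therefore the treewidth is 3.

3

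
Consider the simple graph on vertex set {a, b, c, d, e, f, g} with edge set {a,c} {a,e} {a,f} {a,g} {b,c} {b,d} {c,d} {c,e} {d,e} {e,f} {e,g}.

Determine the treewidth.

2

A width-2 tree decomposition is:
Bags: B1 = {a, c, e}  B2 = {c, d, e}  B3 = {a, e, f}  B4 = {b, c, d}  B5 = {a, e, g}
Tree: B1–B2, B1–B3, B2–B4, B1–B5
Each bag holds 3 vertices, so the decomposition has width 2, which upper-bounds the treewidth. For the lower bound, the 3 vertices {c, d, e} are pairwise adjacent, and any tree decomposition puts a clique entirely inside one bag — forcing width ≥ 2. The upper and lower bounds meet at 2, so that is the treewidth.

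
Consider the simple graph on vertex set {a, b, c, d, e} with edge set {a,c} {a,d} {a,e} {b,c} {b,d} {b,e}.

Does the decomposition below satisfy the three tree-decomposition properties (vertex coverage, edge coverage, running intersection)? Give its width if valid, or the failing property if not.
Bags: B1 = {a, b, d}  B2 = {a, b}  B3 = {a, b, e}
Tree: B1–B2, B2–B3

No — vertex c appears in no bag.

A tree decomposition must satisfy three properties: every vertex lies in some bag; for every edge, both endpoints lie together in some bag; and for every vertex, the bags containing it form a connected subtree. Here vertex c appears in no bag, so the decomposition is invalid.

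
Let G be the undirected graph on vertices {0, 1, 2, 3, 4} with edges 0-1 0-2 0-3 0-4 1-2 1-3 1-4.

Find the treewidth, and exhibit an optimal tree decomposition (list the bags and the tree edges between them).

Treewidth 2.
One optimal decomposition is:
Bags: B1 = {0, 1, 4}  B2 = {0, 1, 2}  B3 = {0, 1, 3}
Tree: B1–B2, B1–B3

Every bag has size at most 3, so the width is 3 − 1 = 2 and tw(G) ≤ 2. For the lower bound, the 3 vertices {0, 1, 2} are pairwise adjacent, and any tree decomposition puts a clique entirely inside one bag — forcing width ≥ 2. Combining the bounds, tw(G) = 2.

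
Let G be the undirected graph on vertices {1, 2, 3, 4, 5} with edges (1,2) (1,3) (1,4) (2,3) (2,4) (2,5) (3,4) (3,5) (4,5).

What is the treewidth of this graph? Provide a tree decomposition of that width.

Treewidth 3.
One such decomposition:
Bags: B1 = {2, 3, 4, 5}  B2 = {1, 2, 3, 4}
Tree: B1–B2

The largest bag has 4 vertices, giving width 3; this decomposition certifies tw(G) ≤ 3. For the lower bound, the 4 vertices {1, 2, 3, 4} are pairwise adjacent, and any tree decomposition puts a clique entirely inside one bag — forcing width ≥ 3. The upper and lower bounds meet at 3, so that is the treewidth.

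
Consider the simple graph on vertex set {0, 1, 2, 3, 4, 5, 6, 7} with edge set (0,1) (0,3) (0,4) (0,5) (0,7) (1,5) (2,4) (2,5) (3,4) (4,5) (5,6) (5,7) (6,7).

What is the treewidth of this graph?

2

A width-2 tree decomposition is:
Bags: B1 = {0, 4, 5}  B2 = {0, 3, 4}  B3 = {0, 5, 7}  B4 = {5, 6, 7}  B5 = {2, 4, 5}  B6 = {0, 1, 5}
Tree: B1–B2, B1–B3, B3–B4, B1–B5, B1–B6
Every bag has size at most 3, so the width is 3 − 1 = 2 and tw(G) ≤ 2. Conversely, {0, 3, 4} is a clique of size 3, and the vertices of any clique must share a bag in every tree decomposition; so some bag has ≥ 3 vertices and tw(G) ≥ 2. Combining the bounds, tw(G) = 2.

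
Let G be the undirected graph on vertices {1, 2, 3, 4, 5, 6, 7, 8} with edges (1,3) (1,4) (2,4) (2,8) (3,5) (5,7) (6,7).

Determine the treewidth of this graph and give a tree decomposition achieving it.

Every bag has size at most 2, so the width is 2 − 1 = 1 and tw(G) ≤ 1. G has an edge, so its treewidth is at least 1. The upper and lower bounds meet at 1, so that is the treewidth.

Treewidth 1.
Bags: B1 = {2, 8}  B2 = {2, 4}  B3 = {1, 4}  B4 = {1, 3}  B5 = {3, 5}  B6 = {5, 7}  B7 = {6, 7}
Tree: B1–B2, B2–B3, B3–B4, B4–B5, B5–B6, B6–B7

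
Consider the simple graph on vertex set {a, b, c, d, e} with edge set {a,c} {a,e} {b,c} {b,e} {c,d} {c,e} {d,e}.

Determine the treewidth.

2

A width-2 tree decomposition is:
Bags: B1 = {b, c, e}  B2 = {c, d, e}  B3 = {a, c, e}
Tree: B1–B2, B2–B3
Every bag has size at most 3, so the width is 3 − 1 = 2 and tw(G) ≤ 2. Conversely, {c, d, e} is a clique of size 3, and the vertices of any clique must share a bag in every tree decomposition; so some bag has ≥ 3 vertices and tw(G) ≥ 2. Hence tw(G) = 2 exactly.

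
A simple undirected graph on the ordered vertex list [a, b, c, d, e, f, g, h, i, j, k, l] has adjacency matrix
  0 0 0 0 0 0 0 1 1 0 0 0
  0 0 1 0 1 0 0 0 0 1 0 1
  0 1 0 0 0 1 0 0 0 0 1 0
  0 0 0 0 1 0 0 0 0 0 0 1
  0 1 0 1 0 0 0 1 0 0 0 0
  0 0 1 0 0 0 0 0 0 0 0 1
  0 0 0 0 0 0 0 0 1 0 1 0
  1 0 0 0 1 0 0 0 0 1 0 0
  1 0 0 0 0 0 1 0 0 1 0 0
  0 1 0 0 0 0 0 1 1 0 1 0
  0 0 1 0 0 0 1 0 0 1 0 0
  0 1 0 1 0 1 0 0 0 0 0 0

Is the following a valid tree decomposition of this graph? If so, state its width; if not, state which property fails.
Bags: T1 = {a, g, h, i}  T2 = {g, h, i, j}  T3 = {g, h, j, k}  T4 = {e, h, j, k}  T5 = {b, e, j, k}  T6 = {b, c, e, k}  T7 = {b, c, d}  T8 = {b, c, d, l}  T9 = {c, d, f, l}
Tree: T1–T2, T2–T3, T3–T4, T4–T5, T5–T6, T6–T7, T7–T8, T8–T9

No — edge (e,d) lies in no bag.

A tree decomposition must satisfy three properties: every vertex lies in some bag; for every edge, both endpoints lie together in some bag; and for every vertex, the bags containing it form a connected subtree. Here edge (e,d) lies in no bag, so the decomposition is invalid.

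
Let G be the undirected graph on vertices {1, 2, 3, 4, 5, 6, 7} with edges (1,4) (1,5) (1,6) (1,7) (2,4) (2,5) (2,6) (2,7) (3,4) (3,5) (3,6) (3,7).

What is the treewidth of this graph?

3

A width-3 tree decomposition is:
Bags: B1 = {1, 2, 3, 6}  B2 = {1, 2, 3, 5}  B3 = {1, 2, 3, 4}  B4 = {1, 2, 3, 7}
Tree: B1–B2, B2–B3, B3–B4
The largest bag has 4 vertices, giving width 3; this decomposition certifies tw(G) ≤ 3. For the lower bound: the 4 vertex sets {1,6}, {2,5}, {3}, {4} are disjoint, each induces a connected subgraph, and every pair is joined by at least one edge of G. Contracting each set to a single vertex therefore yields K_{4} as a minor, and since treewidth is minor-monotone, tw(G) ≥ tw(K_{4}) = 3. Therefore the treewidth is 3.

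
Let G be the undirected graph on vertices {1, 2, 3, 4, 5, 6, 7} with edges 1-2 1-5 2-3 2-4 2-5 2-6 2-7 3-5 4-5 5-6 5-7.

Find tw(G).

2

A width-2 tree decomposition is:
Bags: B1 = {2, 4, 5}  B2 = {1, 2, 5}  B3 = {2, 5, 6}  B4 = {2, 3, 5}  B5 = {2, 5, 7}
Tree: B1–B2, B2–B3, B3–B4, B2–B5
Every bag has size at most 3, so the width is 3 − 1 = 2 and tw(G) ≤ 2. On the other hand G contains the 3-clique {1, 2, 5}. A clique must lie in a single bag of any decomposition, so no decomposition can have width below 2. Combining the bounds, tw(G) = 2.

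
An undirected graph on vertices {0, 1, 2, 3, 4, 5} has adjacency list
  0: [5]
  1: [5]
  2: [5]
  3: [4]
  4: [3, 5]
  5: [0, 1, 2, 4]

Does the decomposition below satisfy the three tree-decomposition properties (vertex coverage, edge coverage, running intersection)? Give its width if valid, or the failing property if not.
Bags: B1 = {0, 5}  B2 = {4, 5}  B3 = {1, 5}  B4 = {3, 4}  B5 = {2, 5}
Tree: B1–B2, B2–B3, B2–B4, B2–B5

Every vertex of G appears in some bag (union = {0, 1, 2, 3, 4, 5}); every edge is covered by a bag; and for each vertex v the set of bags containing v is connected in the bag tree. The decomposition is therefore valid. The largest bag has 2 vertices, so the width is 1.

Yes; width 1.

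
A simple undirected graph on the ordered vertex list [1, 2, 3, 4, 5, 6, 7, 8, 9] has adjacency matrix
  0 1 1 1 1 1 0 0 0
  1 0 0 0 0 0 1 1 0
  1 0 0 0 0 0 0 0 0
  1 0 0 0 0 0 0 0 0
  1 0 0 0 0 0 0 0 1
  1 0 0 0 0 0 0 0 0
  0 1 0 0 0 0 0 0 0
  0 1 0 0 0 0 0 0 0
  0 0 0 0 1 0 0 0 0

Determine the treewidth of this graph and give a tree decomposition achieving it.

Treewidth 1.
Bags: B1 = {1, 5}  B2 = {1, 2}  B3 = {2, 8}  B4 = {5, 9}  B5 = {1, 4}  B6 = {2, 7}  B7 = {1, 3}  B8 = {1, 6}
Tree: B1–B2, B2–B3, B1–B4, B1–B5, B2–B6, B1–B7, B2–B8

Every bag has size at most 2, so the width is 2 − 1 = 1 and tw(G) ≤ 1. Any graph with an edge has treewidth ≥ 1, and G has the edge 1–5. The upper and lower bounds meet at 1, so that is the treewidth.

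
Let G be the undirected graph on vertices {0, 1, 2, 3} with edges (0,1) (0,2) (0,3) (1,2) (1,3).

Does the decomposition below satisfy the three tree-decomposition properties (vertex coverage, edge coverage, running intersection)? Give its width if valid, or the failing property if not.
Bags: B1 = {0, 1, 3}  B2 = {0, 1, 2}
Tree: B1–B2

Checking the three conditions: (i) the bags cover all of {0, 1, 2, 3}; (ii) for each edge, some bag contains both endpoints; (iii) the bags containing any fixed vertex form a subtree. All hold, so the decomposition is valid with width 3 − 1 = 2.

Yes; width 2.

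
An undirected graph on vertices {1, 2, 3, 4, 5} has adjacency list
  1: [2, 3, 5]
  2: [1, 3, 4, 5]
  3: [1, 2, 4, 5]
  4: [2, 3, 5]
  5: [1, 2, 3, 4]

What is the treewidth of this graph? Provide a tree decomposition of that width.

Each bag holds 4 vertices, so the decomposition has width 3, which upper-bounds the treewidth. On the other hand G contains the 4-clique {1, 2, 3, 5}. A clique must lie in a single bag of any decomposition, so no decomposition can have width below 3. Therefore the treewidth is 3.

Treewidth 3.
One such decomposition:
Bags: B1 = {2, 3, 4, 5}  B2 = {1, 2, 3, 5}
Tree: B1–B2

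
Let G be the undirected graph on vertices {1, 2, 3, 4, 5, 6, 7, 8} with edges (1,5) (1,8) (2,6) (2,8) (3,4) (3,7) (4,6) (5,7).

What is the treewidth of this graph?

A width-2 tree decomposition is:
Bags: B1 = {1, 5, 7}  B2 = {1, 7, 8}  B3 = {2, 7, 8}  B4 = {2, 6, 7}  B5 = {4, 6, 7}  B6 = {3, 4, 7}
Tree: B1–B2, B2–B3, B3–B4, B4–B5, B5–B6
Each bag holds 3 vertices, so the decomposition has width 2, which upper-bounds the treewidth. The edges 7–5–1–8–2–6–4–3–7 form a cycle, so G is not a tree and its treewidth is at least 2. Hence tw(G) = 2 exactly.

2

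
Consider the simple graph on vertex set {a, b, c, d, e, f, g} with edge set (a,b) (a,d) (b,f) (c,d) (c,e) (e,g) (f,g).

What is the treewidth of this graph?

2

A width-2 tree decomposition is:
Bags: B1 = {c, e, g}  B2 = {c, d, g}  B3 = {a, d, g}  B4 = {a, b, g}  B5 = {b, f, g}
Tree: B1–B2, B2–B3, B3–B4, B4–B5
Each bag holds 3 vertices, so the decomposition has width 2, which upper-bounds the treewidth. The edges g–e–c–d–a–b–f–g form a cycle, so G is not a tree and its treewidth is at least 2. The upper and lower bounds meet at 2, so that is the treewidth.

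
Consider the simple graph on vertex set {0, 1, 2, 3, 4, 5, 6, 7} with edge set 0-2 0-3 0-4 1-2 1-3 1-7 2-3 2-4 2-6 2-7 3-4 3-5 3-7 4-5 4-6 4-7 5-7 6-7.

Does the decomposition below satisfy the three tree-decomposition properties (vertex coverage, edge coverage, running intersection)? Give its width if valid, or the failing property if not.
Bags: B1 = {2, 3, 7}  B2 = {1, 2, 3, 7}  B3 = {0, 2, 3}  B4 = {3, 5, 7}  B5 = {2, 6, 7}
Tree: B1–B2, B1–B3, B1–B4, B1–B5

A tree decomposition must satisfy three properties: every vertex lies in some bag; for every edge, both endpoints lie together in some bag; and for every vertex, the bags containing it form a connected subtree. Here vertex 4 appears in no bag, so the decomposition is invalid.

No — vertex 4 appears in no bag.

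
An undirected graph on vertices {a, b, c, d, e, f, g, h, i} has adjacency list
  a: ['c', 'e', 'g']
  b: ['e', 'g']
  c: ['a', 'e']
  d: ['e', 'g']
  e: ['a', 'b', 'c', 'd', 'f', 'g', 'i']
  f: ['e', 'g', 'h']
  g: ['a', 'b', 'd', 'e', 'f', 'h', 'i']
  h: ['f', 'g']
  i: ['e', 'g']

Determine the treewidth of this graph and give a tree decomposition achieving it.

Each bag holds 3 vertices, so the decomposition has width 2, which upper-bounds the treewidth. Conversely, {d, e, g} is a clique of size 3, and the vertices of any clique must share a bag in every tree decomposition; so some bag has ≥ 3 vertices and tw(G) ≥ 2. Therefore the treewidth is 2.

Treewidth 2.
One such decomposition:
Bags: B1 = {e, g, i}  B2 = {d, e, g}  B3 = {e, f, g}  B4 = {a, e, g}  B5 = {a, c, e}  B6 = {f, g, h}  B7 = {b, e, g}
Tree: B1–B2, B1–B3, B2–B4, B4–B5, B3–B6, B3–B7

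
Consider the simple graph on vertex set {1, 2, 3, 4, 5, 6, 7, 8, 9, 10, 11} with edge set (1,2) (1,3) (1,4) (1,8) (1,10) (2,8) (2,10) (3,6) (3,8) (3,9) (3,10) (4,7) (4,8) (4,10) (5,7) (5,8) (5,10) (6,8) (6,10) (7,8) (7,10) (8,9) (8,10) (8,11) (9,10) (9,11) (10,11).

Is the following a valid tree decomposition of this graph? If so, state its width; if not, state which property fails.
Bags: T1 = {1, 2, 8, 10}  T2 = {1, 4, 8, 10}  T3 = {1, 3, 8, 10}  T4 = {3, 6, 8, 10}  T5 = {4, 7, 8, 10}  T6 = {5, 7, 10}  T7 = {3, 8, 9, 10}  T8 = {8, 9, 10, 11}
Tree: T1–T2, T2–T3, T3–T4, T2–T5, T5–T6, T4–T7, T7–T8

A tree decomposition must satisfy three properties: every vertex lies in some bag; for every edge, both endpoints lie together in some bag; and for every vertex, the bags containing it form a connected subtree. Here edge (8,5) lies in no bag, so the decomposition is invalid.

No — edge (8,5) lies in no bag.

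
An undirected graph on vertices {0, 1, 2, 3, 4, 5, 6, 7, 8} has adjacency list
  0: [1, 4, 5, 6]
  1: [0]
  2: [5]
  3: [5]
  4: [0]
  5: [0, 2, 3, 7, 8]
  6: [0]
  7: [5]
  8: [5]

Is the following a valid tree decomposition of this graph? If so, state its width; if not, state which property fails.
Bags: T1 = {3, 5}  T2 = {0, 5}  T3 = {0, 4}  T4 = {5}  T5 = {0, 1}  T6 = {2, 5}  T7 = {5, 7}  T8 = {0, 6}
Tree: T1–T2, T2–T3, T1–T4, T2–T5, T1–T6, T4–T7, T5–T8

No — vertex 8 appears in no bag.

A tree decomposition must satisfy three properties: every vertex lies in some bag; for every edge, both endpoints lie together in some bag; and for every vertex, the bags containing it form a connected subtree. Here vertex 8 appears in no bag, so the decomposition is invalid.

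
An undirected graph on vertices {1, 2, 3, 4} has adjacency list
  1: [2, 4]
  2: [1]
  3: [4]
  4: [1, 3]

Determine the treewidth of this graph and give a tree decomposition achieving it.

Treewidth 1.
Bags: B1 = {3, 4}  B2 = {1, 4}  B3 = {1, 2}
Tree: B1–B2, B2–B3

The largest bag has 2 vertices, giving width 1; this decomposition certifies tw(G) ≤ 1. Since G has at least one edge (e.g. 3–4), it is not an edgeless graph, so tw(G) ≥ 1. The upper and lower bounds meet at 1, so that is the treewidth.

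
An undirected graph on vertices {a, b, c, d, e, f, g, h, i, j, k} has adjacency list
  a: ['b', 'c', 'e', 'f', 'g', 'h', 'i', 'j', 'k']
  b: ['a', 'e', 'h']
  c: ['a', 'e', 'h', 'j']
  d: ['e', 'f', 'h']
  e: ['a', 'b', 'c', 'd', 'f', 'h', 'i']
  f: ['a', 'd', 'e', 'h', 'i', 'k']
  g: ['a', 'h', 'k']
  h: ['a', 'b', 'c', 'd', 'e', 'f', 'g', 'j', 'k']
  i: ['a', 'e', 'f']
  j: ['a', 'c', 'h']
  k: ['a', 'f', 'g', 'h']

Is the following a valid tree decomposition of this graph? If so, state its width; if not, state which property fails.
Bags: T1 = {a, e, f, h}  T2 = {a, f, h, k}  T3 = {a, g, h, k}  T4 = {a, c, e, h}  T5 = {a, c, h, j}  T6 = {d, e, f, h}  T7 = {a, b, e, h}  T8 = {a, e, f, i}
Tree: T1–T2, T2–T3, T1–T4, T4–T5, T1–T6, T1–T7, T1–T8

Vertex coverage: the bags together contain {a, b, c, d, e, f, g, h, i, j, k}, the full vertex set. Edge coverage: each edge of G has both endpoints in at least one bag. Running intersection: for every vertex, the bags containing it form a connected subtree. All three properties hold, so this is a valid tree decomposition of width max|bag| − 1 = 3, and hence tw(G) ≤ 3.

Yes; width 3.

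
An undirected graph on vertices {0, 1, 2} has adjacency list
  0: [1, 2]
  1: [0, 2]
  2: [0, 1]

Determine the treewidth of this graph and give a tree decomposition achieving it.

Treewidth 2.
One such decomposition:
Bags: B1 = {0, 1, 2}
Tree: (single bag)

A single bag containing all 3 vertices is trivially a valid decomposition of width 2. For the lower bound, the 3 vertices {0, 1, 2} are pairwise adjacent, and any tree decomposition puts a clique entirely inside one bag — forcing width ≥ 2. Therefore the treewidth is 2.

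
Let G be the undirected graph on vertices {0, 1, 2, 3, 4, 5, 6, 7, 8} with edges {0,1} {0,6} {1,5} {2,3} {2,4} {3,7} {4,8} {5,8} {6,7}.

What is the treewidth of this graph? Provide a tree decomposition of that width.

Treewidth 2.
One optimal decomposition is:
Bags: B1 = {0, 1, 6}  B2 = {1, 6, 7}  B3 = {1, 3, 7}  B4 = {1, 2, 3}  B5 = {1, 2, 4}  B6 = {1, 4, 8}  B7 = {1, 5, 8}
Tree: B1–B2, B2–B3, B3–B4, B4–B5, B5–B6, B6–B7

The largest bag has 3 vertices, giving width 2; this decomposition certifies tw(G) ≤ 2. The edges 1–0–6–7–3–2–4–8–5–1 form a cycle, so G is not a tree and its treewidth is at least 2. Combining the bounds, tw(G) = 2.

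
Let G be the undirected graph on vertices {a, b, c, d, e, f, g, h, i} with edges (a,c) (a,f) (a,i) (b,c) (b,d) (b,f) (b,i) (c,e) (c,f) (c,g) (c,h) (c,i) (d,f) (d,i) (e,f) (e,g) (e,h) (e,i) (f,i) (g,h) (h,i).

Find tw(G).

A width-3 tree decomposition is:
Bags: B1 = {c, e, f, i}  B2 = {b, c, f, i}  B3 = {b, d, f, i}  B4 = {a, c, f, i}  B5 = {c, e, h, i}  B6 = {c, e, g, h}
Tree: B1–B2, B2–B3, B2–B4, B1–B5, B5–B6
Each bag holds 4 vertices, so the decomposition has width 3, which upper-bounds the treewidth. For the lower bound, the 4 vertices {c, e, g, h} are pairwise adjacent, and any tree decomposition puts a clique entirely inside one bag — forcing width ≥ 3. Combining the bounds, tw(G) = 3.

3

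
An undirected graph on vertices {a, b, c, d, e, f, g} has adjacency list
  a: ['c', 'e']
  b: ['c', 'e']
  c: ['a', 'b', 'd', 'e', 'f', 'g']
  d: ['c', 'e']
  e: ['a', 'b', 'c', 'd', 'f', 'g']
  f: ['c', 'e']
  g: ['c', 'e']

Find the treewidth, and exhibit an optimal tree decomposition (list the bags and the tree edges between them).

Every bag has size at most 3, so the width is 3 − 1 = 2 and tw(G) ≤ 2. For the lower bound, the 3 vertices {c, d, e} are pairwise adjacent, and any tree decomposition puts a clique entirely inside one bag — forcing width ≥ 2. Hence tw(G) = 2 exactly.

Treewidth 2.
One such decomposition:
Bags: B1 = {c, e, g}  B2 = {c, e, f}  B3 = {c, d, e}  B4 = {a, c, e}  B5 = {b, c, e}
Tree: B1–B2, B1–B3, B1–B4, B3–B5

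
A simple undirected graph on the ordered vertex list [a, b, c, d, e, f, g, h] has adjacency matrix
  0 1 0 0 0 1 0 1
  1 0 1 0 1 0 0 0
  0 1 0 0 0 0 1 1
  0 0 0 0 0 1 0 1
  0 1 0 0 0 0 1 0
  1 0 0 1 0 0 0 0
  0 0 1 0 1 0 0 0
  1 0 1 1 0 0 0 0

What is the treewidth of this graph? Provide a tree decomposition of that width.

Treewidth 2.
One optimal decomposition is:
Bags: B1 = {d, f, h}  B2 = {a, f, h}  B3 = {a, c, h}  B4 = {a, b, c}  B5 = {b, c, g}  B6 = {b, e, g}
Tree: B1–B2, B2–B3, B3–B4, B4–B5, B5–B6

Every bag has size at most 3, so the width is 3 − 1 = 2 and tw(G) ≤ 2. Since d–f–a–h–d is a cycle in G, G is not acyclic. Forests are exactly the graphs of treewidth ≤ 1, so tw(G) ≥ 2. The upper and lower bounds meet at 2, so that is the treewidth.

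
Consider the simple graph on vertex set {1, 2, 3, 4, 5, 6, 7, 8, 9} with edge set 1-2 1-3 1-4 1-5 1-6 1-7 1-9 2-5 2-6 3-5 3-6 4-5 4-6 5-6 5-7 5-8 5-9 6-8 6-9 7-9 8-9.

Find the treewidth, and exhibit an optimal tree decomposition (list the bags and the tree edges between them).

Each bag holds 4 vertices, so the decomposition has width 3, which upper-bounds the treewidth. On the other hand G contains the 4-clique {5, 6, 8, 9}. A clique must lie in a single bag of any decomposition, so no decomposition can have width below 3. Therefore the treewidth is 3.

Treewidth 3.
One optimal decomposition is:
Bags: B1 = {1, 5, 7, 9}  B2 = {1, 5, 6, 9}  B3 = {1, 3, 5, 6}  B4 = {1, 4, 5, 6}  B5 = {5, 6, 8, 9}  B6 = {1, 2, 5, 6}
Tree: B1–B2, B2–B3, B3–B4, B2–B5, B3–B6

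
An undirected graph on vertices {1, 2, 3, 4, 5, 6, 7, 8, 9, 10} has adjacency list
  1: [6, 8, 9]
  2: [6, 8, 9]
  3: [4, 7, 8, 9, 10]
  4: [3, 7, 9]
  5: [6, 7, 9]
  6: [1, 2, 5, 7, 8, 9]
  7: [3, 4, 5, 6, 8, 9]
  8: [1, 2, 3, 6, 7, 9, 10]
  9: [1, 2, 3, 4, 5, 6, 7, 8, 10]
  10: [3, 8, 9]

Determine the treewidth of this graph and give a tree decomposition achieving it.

The largest bag has 4 vertices, giving width 3; this decomposition certifies tw(G) ≤ 3. For the lower bound, the 4 vertices {3, 8, 9, 10} are pairwise adjacent, and any tree decomposition puts a clique entirely inside one bag — forcing width ≥ 3. The upper and lower bounds meet at 3, so that is the treewidth.

Treewidth 3.
One such decomposition:
Bags: B1 = {1, 6, 8, 9}  B2 = {6, 7, 8, 9}  B3 = {2, 6, 8, 9}  B4 = {3, 7, 8, 9}  B5 = {5, 6, 7, 9}  B6 = {3, 4, 7, 9}  B7 = {3, 8, 9, 10}
Tree: B1–B2, B1–B3, B2–B4, B2–B5, B4–B6, B4–B7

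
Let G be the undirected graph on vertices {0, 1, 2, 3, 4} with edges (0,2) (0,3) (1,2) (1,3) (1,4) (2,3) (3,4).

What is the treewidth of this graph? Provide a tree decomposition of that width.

Every bag has size at most 3, so the width is 3 − 1 = 2 and tw(G) ≤ 2. On the other hand G contains the 3-clique {0, 2, 3}. A clique must lie in a single bag of any decomposition, so no decomposition can have width below 2. Hence tw(G) = 2 exactly.

Treewidth 2.
One such decomposition:
Bags: B1 = {0, 2, 3}  B2 = {1, 2, 3}  B3 = {1, 3, 4}
Tree: B1–B2, B2–B3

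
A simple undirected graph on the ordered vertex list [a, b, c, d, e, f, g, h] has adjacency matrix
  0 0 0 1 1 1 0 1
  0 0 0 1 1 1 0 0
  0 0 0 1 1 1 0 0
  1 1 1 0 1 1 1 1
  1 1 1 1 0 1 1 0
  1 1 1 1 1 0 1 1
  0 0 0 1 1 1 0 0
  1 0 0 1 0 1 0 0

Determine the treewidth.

A width-3 tree decomposition is:
Bags: B1 = {b, d, e, f}  B2 = {c, d, e, f}  B3 = {a, d, e, f}  B4 = {a, d, f, h}  B5 = {d, e, f, g}
Tree: B1–B2, B2–B3, B3–B4, B3–B5
Each bag holds 4 vertices, so the decomposition has width 3, which upper-bounds the treewidth. For the lower bound, the 4 vertices {d, e, f, g} are pairwise adjacent, and any tree decomposition puts a clique entirely inside one bag — forcing width ≥ 3. The upper and lower bounds meet at 3, so that is the treewidth.

3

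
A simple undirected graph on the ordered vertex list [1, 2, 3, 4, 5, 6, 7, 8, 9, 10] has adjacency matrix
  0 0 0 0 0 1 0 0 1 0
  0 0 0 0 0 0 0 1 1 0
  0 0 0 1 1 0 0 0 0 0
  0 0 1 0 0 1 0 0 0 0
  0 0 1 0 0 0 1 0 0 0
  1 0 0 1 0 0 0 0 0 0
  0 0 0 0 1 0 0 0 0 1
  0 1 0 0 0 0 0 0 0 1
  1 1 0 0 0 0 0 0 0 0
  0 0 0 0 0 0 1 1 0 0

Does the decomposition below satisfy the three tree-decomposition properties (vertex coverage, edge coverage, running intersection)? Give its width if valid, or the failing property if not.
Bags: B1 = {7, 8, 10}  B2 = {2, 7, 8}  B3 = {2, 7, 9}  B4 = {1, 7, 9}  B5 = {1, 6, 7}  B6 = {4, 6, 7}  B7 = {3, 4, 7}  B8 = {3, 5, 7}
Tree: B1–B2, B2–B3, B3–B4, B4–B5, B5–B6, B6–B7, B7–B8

Yes; width 2.

Checking the three conditions: (i) the bags cover all of {1, 2, 3, 4, 5, 6, 7, 8, 9, 10}; (ii) for each edge, some bag contains both endpoints; (iii) the bags containing any fixed vertex form a subtree. All hold, so the decomposition is valid with width 3 − 1 = 2.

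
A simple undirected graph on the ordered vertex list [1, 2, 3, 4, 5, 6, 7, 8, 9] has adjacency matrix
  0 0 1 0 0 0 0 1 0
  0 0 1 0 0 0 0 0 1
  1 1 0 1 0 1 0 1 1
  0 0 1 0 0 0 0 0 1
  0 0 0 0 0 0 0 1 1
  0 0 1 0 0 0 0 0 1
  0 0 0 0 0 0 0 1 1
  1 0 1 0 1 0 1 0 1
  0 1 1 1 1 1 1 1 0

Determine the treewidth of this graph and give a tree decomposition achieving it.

Treewidth 2.
One optimal decomposition is:
Bags: B1 = {3, 8, 9}  B2 = {2, 3, 9}  B3 = {7, 8, 9}  B4 = {1, 3, 8}  B5 = {3, 4, 9}  B6 = {3, 6, 9}  B7 = {5, 8, 9}
Tree: B1–B2, B1–B3, B1–B4, B1–B5, B5–B6, B1–B7

Every bag has size at most 3, so the width is 3 − 1 = 2 and tw(G) ≤ 2. Conversely, {1, 3, 8} is a clique of size 3, and the vertices of any clique must share a bag in every tree decomposition; so some bag has ≥ 3 vertices and tw(G) ≥ 2. The upper and lower bounds meet at 2, so that is the treewidth.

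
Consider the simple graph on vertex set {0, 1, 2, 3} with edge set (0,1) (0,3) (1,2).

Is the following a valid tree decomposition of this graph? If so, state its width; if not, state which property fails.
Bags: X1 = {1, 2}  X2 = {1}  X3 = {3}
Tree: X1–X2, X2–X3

No — vertex 0 appears in no bag.

A tree decomposition must satisfy three properties: every vertex lies in some bag; for every edge, both endpoints lie together in some bag; and for every vertex, the bags containing it form a connected subtree. Here vertex 0 appears in no bag, so the decomposition is invalid.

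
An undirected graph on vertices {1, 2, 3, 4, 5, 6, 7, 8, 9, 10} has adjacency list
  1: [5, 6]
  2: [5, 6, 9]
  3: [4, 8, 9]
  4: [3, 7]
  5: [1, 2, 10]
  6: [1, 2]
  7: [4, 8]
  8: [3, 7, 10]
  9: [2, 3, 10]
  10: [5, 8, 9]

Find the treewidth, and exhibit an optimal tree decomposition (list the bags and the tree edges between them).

Treewidth 2.
Bags: B1 = {4, 7, 8}  B2 = {3, 4, 8}  B3 = {3, 8, 10}  B4 = {3, 9, 10}  B5 = {5, 9, 10}  B6 = {2, 5, 9}  B7 = {1, 2, 5}  B8 = {1, 2, 6}
Tree: B1–B2, B2–B3, B3–B4, B4–B5, B5–B6, B6–B7, B7–B8

The largest bag has 3 vertices, giving width 2; this decomposition certifies tw(G) ≤ 2. Since 7–4–3–8–7 is a cycle in G, G is not acyclic. Forests are exactly the graphs of treewidth ≤ 1, so tw(G) ≥ 2. Therefore the treewidth is 2.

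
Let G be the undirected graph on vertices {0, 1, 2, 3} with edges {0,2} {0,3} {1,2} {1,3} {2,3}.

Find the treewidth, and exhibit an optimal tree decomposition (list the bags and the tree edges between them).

Treewidth 2.
Bags: B1 = {0, 2, 3}  B2 = {1, 2, 3}
Tree: B1–B2

The largest bag has 3 vertices, giving width 2; this decomposition certifies tw(G) ≤ 2. For the lower bound, the 3 vertices {0, 2, 3} are pairwise adjacent, and any tree decomposition puts a clique entirely inside one bag — forcing width ≥ 2. The upper and lower bounds meet at 2, so that is the treewidth.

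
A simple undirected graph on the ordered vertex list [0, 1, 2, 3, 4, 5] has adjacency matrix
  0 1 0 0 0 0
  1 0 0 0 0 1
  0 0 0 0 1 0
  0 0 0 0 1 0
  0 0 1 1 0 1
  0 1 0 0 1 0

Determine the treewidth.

A width-1 tree decomposition is:
Bags: B1 = {3, 4}  B2 = {4, 5}  B3 = {1, 5}  B4 = {2, 4}  B5 = {0, 1}
Tree: B1–B2, B2–B3, B2–B4, B3–B5
Each bag holds 2 vertices, so the decomposition has width 1, which upper-bounds the treewidth. Since G has at least one edge (e.g. 4–3), it is not an edgeless graph, so tw(G) ≥ 1. Hence tw(G) = 1 exactly.

1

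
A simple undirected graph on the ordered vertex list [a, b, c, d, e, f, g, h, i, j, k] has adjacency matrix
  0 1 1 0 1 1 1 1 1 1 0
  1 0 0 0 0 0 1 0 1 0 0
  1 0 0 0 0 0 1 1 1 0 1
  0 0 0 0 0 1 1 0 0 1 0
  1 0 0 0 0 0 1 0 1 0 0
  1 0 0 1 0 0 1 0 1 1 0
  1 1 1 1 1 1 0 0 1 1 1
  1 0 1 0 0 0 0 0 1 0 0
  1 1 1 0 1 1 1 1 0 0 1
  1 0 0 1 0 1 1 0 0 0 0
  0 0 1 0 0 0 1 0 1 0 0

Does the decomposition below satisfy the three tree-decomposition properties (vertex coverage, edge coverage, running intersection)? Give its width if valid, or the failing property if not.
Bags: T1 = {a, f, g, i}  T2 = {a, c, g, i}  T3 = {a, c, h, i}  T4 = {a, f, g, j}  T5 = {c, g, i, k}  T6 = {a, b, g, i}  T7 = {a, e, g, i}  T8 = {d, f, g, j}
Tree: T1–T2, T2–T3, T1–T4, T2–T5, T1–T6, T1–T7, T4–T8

Yes; width 3.

Checking the three conditions: (i) the bags cover all of {a, b, c, d, e, f, g, h, i, j, k}; (ii) for each edge, some bag contains both endpoints; (iii) the bags containing any fixed vertex form a subtree. All hold, so the decomposition is valid with width 4 − 1 = 3.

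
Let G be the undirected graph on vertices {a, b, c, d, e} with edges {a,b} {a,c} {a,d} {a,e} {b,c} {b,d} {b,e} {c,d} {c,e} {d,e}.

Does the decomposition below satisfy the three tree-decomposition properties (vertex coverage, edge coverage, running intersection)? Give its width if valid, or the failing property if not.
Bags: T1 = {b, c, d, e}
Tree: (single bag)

No — vertex a appears in no bag.

A tree decomposition must satisfy three properties: every vertex lies in some bag; for every edge, both endpoints lie together in some bag; and for every vertex, the bags containing it form a connected subtree. Here vertex a appears in no bag, so the decomposition is invalid.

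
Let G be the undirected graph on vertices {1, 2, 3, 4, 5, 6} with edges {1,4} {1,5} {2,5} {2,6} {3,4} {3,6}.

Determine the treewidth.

2

A width-2 tree decomposition is:
Bags: B1 = {1, 3, 4}  B2 = {1, 3, 5}  B3 = {2, 3, 5}  B4 = {2, 3, 6}
Tree: B1–B2, B2–B3, B3–B4
The largest bag has 3 vertices, giving width 2; this decomposition certifies tw(G) ≤ 2. For the lower bound, G contains the cycle 3–4–1–5–2–6–3, so G is not a forest; only forests have treewidth ≤ 1, hence tw(G) ≥ 2. Combining the bounds, tw(G) = 2.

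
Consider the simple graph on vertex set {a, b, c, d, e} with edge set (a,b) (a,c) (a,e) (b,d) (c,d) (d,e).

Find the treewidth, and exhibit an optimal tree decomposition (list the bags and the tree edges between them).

Treewidth 2.
Bags: B1 = {a, c, d}  B2 = {a, d, e}  B3 = {a, b, d}
Tree: B1–B2, B2–B3

The largest bag has 3 vertices, giving width 2; this decomposition certifies tw(G) ≤ 2. For the lower bound, G contains the cycle d–c–a–e–d, so G is not a forest; only forests have treewidth ≤ 1, hence tw(G) ≥ 2. Hence tw(G) = 2 exactly.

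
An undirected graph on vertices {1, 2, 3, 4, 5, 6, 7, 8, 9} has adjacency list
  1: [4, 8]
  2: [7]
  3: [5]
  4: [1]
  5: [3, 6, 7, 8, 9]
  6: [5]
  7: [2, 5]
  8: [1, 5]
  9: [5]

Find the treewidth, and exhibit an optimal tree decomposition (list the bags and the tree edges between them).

Treewidth 1.
Bags: B1 = {5, 7}  B2 = {3, 5}  B3 = {5, 8}  B4 = {5, 9}  B5 = {2, 7}  B6 = {1, 8}  B7 = {5, 6}  B8 = {1, 4}
Tree: B1–B2, B2–B3, B1–B4, B1–B5, B3–B6, B2–B7, B6–B8

Each bag holds 2 vertices, so the decomposition has width 1, which upper-bounds the treewidth. G has an edge, so its treewidth is at least 1. Therefore the treewidth is 1.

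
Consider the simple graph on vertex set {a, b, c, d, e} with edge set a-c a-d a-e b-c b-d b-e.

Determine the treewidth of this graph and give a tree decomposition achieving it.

The largest bag has 3 vertices, giving width 2; this decomposition certifies tw(G) ≤ 2. The edges c–b–e–a–c form a cycle, so G is not a tree and its treewidth is at least 2. Combining the bounds, tw(G) = 2.

Treewidth 2.
One optimal decomposition is:
Bags: B1 = {a, b, c}  B2 = {a, b, e}  B3 = {a, b, d}
Tree: B1–B2, B2–B3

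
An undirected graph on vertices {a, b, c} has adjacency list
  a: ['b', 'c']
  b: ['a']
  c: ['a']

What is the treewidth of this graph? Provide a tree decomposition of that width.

The largest bag has 2 vertices, giving width 1; this decomposition certifies tw(G) ≤ 1. Since G has at least one edge (e.g. a–c), it is not an edgeless graph, so tw(G) ≥ 1. Hence tw(G) = 1 exactly.

Treewidth 1.
Bags: B1 = {a, c}  B2 = {a, b}
Tree: B1–B2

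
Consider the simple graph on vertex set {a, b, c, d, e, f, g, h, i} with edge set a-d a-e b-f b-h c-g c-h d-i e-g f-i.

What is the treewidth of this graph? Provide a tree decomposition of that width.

Treewidth 2.
One such decomposition:
Bags: B1 = {b, c, h}  B2 = {b, c, g}  B3 = {b, e, g}  B4 = {a, b, e}  B5 = {a, b, d}  B6 = {b, d, i}  B7 = {b, f, i}
Tree: B1–B2, B2–B3, B3–B4, B4–B5, B5–B6, B6–B7

Every bag has size at most 3, so the width is 3 − 1 = 2 and tw(G) ≤ 2. For the lower bound, G contains the cycle b–h–c–g–e–a–d–i–f–b, so G is not a forest; only forests have treewidth ≤ 1, hence tw(G) ≥ 2. The upper and lower bounds meet at 2, so that is the treewidth.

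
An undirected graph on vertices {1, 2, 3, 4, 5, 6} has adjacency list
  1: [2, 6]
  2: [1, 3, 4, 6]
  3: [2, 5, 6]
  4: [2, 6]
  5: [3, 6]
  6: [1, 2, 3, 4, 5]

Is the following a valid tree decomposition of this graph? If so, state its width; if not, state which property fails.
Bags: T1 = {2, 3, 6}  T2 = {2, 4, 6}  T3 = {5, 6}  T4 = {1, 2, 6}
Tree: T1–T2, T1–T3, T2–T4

No — edge (3,5) lies in no bag.

A tree decomposition must satisfy three properties: every vertex lies in some bag; for every edge, both endpoints lie together in some bag; and for every vertex, the bags containing it form a connected subtree. Here edge (3,5) lies in no bag, so the decomposition is invalid.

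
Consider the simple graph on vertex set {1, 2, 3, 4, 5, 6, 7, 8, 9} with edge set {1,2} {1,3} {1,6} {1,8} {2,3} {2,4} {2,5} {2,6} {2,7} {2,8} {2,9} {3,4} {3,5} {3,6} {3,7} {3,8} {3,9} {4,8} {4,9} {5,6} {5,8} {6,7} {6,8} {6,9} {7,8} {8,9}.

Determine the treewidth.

4

A width-4 tree decomposition is:
Bags: B1 = {2, 3, 5, 6, 8}  B2 = {2, 3, 6, 7, 8}  B3 = {2, 3, 6, 8, 9}  B4 = {1, 2, 3, 6, 8}  B5 = {2, 3, 4, 8, 9}
Tree: B1–B2, B1–B3, B3–B4, B3–B5
Every bag has size at most 5, so the width is 5 − 1 = 4 and tw(G) ≤ 4. For the lower bound, the 5 vertices {2, 3, 4, 8, 9} are pairwise adjacent, and any tree decomposition puts a clique entirely inside one bag — forcing width ≥ 4. Hence tw(G) = 4 exactly.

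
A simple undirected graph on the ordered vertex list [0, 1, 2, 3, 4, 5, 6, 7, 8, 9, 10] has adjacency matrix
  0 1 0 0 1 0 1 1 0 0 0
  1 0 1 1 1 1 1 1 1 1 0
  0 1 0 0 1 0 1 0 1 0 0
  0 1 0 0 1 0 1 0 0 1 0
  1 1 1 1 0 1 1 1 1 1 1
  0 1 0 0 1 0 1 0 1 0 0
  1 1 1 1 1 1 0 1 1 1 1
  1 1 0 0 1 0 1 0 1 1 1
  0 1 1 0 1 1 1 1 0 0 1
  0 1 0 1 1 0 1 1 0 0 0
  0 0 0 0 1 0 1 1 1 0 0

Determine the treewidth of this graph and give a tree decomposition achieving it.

Treewidth 4.
One such decomposition:
Bags: B1 = {1, 4, 6, 7, 9}  B2 = {1, 4, 6, 7, 8}  B3 = {0, 1, 4, 6, 7}  B4 = {1, 4, 5, 6, 8}  B5 = {4, 6, 7, 8, 10}  B6 = {1, 3, 4, 6, 9}  B7 = {1, 2, 4, 6, 8}
Tree: B1–B2, B1–B3, B2–B4, B2–B5, B1–B6, B2–B7

Each bag holds 5 vertices, so the decomposition has width 4, which upper-bounds the treewidth. For the lower bound, the 5 vertices {1, 2, 4, 6, 8} are pairwise adjacent, and any tree decomposition puts a clique entirely inside one bag — forcing width ≥ 4. Combining the bounds, tw(G) = 4.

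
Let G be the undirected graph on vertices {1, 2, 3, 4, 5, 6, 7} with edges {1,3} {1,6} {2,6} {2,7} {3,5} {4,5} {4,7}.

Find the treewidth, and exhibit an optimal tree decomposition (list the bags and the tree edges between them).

Treewidth 2.
Bags: B1 = {1, 2, 6}  B2 = {1, 2, 3}  B3 = {2, 3, 5}  B4 = {2, 4, 5}  B5 = {2, 4, 7}
Tree: B1–B2, B2–B3, B3–B4, B4–B5

Every bag has size at most 3, so the width is 3 − 1 = 2 and tw(G) ≤ 2. For the lower bound, G contains the cycle 2–6–1–3–5–4–7–2, so G is not a forest; only forests have treewidth ≤ 1, hence tw(G) ≥ 2. Hence tw(G) = 2 exactly.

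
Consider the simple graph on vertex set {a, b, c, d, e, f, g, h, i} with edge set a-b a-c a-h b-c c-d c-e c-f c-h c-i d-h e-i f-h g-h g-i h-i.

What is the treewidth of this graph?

A width-2 tree decomposition is:
Bags: B1 = {g, h, i}  B2 = {c, h, i}  B3 = {c, e, i}  B4 = {c, d, h}  B5 = {c, f, h}  B6 = {a, c, h}  B7 = {a, b, c}
Tree: B1–B2, B2–B3, B2–B4, B4–B5, B5–B6, B6–B7
Each bag holds 3 vertices, so the decomposition has width 2, which upper-bounds the treewidth. For the lower bound, the 3 vertices {g, h, i} are pairwise adjacent, and any tree decomposition puts a clique entirely inside one bag — forcing width ≥ 2. The upper and lower bounds meet at 2, so that is the treewidth.

2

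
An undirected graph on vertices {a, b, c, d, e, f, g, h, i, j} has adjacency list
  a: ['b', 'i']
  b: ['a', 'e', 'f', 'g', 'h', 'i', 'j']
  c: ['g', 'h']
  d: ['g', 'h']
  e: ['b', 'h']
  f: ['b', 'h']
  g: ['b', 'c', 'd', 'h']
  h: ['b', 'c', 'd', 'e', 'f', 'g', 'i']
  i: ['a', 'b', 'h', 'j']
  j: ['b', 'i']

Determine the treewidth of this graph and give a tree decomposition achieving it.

Treewidth 2.
Bags: B1 = {b, e, h}  B2 = {b, h, i}  B3 = {b, g, h}  B4 = {b, i, j}  B5 = {d, g, h}  B6 = {b, f, h}  B7 = {a, b, i}  B8 = {c, g, h}
Tree: B1–B2, B1–B3, B2–B4, B3–B5, B1–B6, B2–B7, B3–B8

Every bag has size at most 3, so the width is 3 − 1 = 2 and tw(G) ≤ 2. Conversely, {b, i, j} is a clique of size 3, and the vertices of any clique must share a bag in every tree decomposition; so some bag has ≥ 3 vertices and tw(G) ≥ 2. Therefore the treewidth is 2.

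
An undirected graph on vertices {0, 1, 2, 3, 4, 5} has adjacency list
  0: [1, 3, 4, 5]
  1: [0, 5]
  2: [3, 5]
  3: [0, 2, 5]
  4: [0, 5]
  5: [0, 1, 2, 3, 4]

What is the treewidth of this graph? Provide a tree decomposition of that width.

Each bag holds 3 vertices, so the decomposition has width 2, which upper-bounds the treewidth. For the lower bound, the 3 vertices {0, 1, 5} are pairwise adjacent, and any tree decomposition puts a clique entirely inside one bag — forcing width ≥ 2. Therefore the treewidth is 2.

Treewidth 2.
Bags: B1 = {0, 1, 5}  B2 = {0, 4, 5}  B3 = {0, 3, 5}  B4 = {2, 3, 5}
Tree: B1–B2, B1–B3, B3–B4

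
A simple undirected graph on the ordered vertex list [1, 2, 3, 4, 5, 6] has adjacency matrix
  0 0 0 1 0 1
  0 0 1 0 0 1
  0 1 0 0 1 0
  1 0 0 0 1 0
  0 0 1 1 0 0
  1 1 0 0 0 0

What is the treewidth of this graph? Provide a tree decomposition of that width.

Treewidth 2.
One optimal decomposition is:
Bags: B1 = {1, 2, 6}  B2 = {1, 2, 3}  B3 = {1, 3, 5}  B4 = {1, 4, 5}
Tree: B1–B2, B2–B3, B3–B4

Every bag has size at most 3, so the width is 3 − 1 = 2 and tw(G) ≤ 2. Since 1–6–2–3–5–4–1 is a cycle in G, G is not acyclic. Forests are exactly the graphs of treewidth ≤ 1, so tw(G) ≥ 2. Hence tw(G) = 2 exactly.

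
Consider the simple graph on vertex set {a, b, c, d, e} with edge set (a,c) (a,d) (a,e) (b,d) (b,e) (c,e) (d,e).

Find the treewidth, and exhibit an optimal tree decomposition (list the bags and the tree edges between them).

The largest bag has 3 vertices, giving width 2; this decomposition certifies tw(G) ≤ 2. On the other hand G contains the 3-clique {a, d, e}. A clique must lie in a single bag of any decomposition, so no decomposition can have width below 2. Hence tw(G) = 2 exactly.

Treewidth 2.
One such decomposition:
Bags: B1 = {a, d, e}  B2 = {a, c, e}  B3 = {b, d, e}
Tree: B1–B2, B1–B3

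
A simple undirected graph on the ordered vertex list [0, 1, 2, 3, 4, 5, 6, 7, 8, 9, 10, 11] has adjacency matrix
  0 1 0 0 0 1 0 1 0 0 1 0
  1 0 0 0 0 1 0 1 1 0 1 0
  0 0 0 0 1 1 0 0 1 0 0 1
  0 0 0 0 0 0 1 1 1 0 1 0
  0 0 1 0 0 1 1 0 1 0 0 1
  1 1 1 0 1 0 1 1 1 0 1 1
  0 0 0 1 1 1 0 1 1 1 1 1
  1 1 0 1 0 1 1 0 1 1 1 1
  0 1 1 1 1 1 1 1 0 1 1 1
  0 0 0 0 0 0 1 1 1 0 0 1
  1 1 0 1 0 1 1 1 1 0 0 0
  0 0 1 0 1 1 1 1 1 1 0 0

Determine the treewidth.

A width-4 tree decomposition is:
Bags: B1 = {5, 6, 7, 8, 11}  B2 = {6, 7, 8, 9, 11}  B3 = {4, 5, 6, 8, 11}  B4 = {5, 6, 7, 8, 10}  B5 = {3, 6, 7, 8, 10}  B6 = {1, 5, 7, 8, 10}  B7 = {0, 1, 5, 7, 10}  B8 = {2, 4, 5, 8, 11}
Tree: B1–B2, B1–B3, B1–B4, B4–B5, B4–B6, B6–B7, B3–B8
Every bag has size at most 5, so the width is 5 − 1 = 4 and tw(G) ≤ 4. Conversely, {0, 1, 5, 7, 10} is a clique of size 5, and the vertices of any clique must share a bag in every tree decomposition; so some bag has ≥ 5 vertices and tw(G) ≥ 4. Hence tw(G) = 4 exactly.

4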